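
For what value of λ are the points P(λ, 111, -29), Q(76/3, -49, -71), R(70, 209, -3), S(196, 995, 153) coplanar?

Coplanarity ⇔ det[PQ; PR; PS] = 0.
Expanding, this is linear in λ: (13200)λ + (-699600) = 0.
So λ = 53.

53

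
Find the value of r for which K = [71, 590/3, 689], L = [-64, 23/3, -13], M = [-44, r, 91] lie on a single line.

107/3

Collinearity requires KL × KM = 0; each component is linear in r.
The x-component gives (702)r + (-25038) = 0, so r = 107/3.
The remaining components then also vanish.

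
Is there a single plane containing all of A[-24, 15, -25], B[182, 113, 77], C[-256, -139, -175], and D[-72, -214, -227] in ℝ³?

No

The four points are coplanar iff the 3×3 determinant with rows AB, AC, AD is zero.
Rows: (206, 98, 102), (-232, -154, -150), (-48, -229, -202).
Expanding along the first row: (206)(-3242) − (98)(39664) + (102)(45736) = 110148.
Nonzero ⇒ not coplanar.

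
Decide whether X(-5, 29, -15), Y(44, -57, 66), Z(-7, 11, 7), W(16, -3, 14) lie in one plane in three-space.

A normal to the plane through X, Y, Z is n = XY × XZ = (-434, -1240, -1054).
The plane has equation n·P = -17980. For W: n·W = -17980.
Equal, so W lies in the plane and all four are coplanar.

Yes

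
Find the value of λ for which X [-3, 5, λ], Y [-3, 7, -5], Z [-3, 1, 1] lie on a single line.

-3

Collinearity requires XY × XZ = 0; each component is linear in λ.
The x-component gives (-6)λ + (-18) = 0, so λ = -3.
The remaining components then also vanish.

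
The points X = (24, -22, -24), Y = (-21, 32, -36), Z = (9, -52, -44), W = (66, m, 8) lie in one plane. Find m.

-10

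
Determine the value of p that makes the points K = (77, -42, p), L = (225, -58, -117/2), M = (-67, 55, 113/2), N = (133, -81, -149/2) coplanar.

Coplanarity ⇔ det[KL; KM; KN] = 0.
Expanding, this is linear in p: (-17112)p + (-633144) = 0.
So p = -37.

-37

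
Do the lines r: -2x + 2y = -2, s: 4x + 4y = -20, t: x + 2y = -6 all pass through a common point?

Intersecting r and s: solving the 2×2 system gives (x, y) = (-2, -3).
Substitute into t: (1)(-2) + (2)(-3) = -8.
But t requires -6 ≠ -8, so the three lines have no common point.

No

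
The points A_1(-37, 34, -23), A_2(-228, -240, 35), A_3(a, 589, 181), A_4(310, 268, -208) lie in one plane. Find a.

-173/2

Normal to plane A_1A_2A_4: n = (37118, -15209, 50384); plane equation n·P = -3049304.
Requiring n·A_3 = -3049304: (37118)a + (161403) = -3049304.
So a = -173/2.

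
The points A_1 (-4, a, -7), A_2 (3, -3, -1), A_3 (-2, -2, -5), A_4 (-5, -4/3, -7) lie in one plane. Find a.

-5/3

Coplanarity ⇔ det[A_1A_2; A_1A_3; A_1A_4] = 0.
Expanding, this is linear in a: (-2)a + (-10/3) = 0.
So a = -5/3.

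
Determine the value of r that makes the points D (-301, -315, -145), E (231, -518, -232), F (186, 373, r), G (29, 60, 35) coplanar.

Normal to plane DEG: n = (-3915, -124470, 266490); plane equation n·P = 1745415.
Requiring n·F = 1745415: (266490)r + (-47155500) = 1745415.
So r = 367/2.

367/2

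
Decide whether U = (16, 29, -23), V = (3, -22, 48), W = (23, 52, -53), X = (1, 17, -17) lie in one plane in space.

A normal to the plane through U, V, W is n = UV × UW = (-103, 107, 58).
The plane has equation n·P = 121. For X: n·X = 730.
730 ≠ 121, so X is off the plane.

No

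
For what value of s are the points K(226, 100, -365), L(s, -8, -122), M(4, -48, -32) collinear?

64

Direction KM = (-222, -148, 333). From the y-coordinate of L, the parameter along the line is τ = (-8 − 100)/(-148) = 27/37.
Then s = 226 + 27/37·(-222) = 64.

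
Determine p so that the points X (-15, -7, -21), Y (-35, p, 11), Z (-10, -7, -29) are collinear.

-7

Direction XZ = (5, 0, -8). From the x-coordinate of Y, the parameter along the line is τ = (-35 − (-15))/5 = -4.
Then p = (-7) + (-4)·(0) = -7.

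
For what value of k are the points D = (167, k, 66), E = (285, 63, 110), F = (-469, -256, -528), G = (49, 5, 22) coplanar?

34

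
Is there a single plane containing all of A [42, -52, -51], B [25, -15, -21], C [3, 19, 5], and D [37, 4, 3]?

No

A normal to the plane through A, B, C is n = AB × AC = (-58, -218, 236).
The plane has equation n·P = -3136. For D: n·D = -2310.
-2310 ≠ -3136, so D is off the plane.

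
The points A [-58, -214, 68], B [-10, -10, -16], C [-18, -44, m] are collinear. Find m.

Direction AB = (48, 204, -84). From the x-coordinate of C, the parameter along the line is τ = (-18 − (-58))/48 = 5/6.
Then m = 68 + 5/6·(-84) = -2.

-2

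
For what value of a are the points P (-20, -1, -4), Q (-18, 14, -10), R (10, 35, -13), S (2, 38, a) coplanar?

The points are coplanar iff PQ · (PR × PS) = 0.
Expanding, this is linear in a: (-378)a + (-6048) = 0.
So a = -16.

-16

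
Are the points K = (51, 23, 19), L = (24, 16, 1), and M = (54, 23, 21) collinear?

No

KL = (-27, -7, -18), KM = (3, 0, 2).
KL × KM = (-14, 0, 21).
The cross product is nonzero, so the points do not lie on one line.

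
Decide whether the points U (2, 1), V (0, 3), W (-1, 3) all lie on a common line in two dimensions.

UV = (-2, 2), UW = (-3, 2).
Twice the signed area of △UVW is (-2)(2) − (2)(-3) = 2.
The area is nonzero, so the three points are not collinear.

No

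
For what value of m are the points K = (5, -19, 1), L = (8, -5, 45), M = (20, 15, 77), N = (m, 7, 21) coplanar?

Normal to plane KLM: n = (-432, 432, -108); plane equation n·P = -10476.
Requiring n·N = -10476: (-432)m + (756) = -10476.
So m = 26.

26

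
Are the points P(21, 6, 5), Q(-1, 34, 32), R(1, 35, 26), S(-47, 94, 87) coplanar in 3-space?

Yes

A normal to the plane through P, Q, R is n = PQ × PR = (-195, -78, -78).
The plane has equation n·X = -4953. For S: n·S = -4953.
Equal, so S lies in the plane and all four are coplanar.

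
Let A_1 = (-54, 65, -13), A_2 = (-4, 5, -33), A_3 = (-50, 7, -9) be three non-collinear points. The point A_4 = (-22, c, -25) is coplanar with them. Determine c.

The plane through A_1, A_2, A_3 has equation −1400x − 280y − 2660z = 91980.
Substituting A_4: (-280)c + (97300) = 91980, so c = 19.

19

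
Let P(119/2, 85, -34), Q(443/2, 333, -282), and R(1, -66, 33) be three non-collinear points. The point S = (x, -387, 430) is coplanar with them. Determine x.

Coplanarity requires PQ · (PR × PS) = 0.
PQ = (162, 248, -248), PR = (-117/2, -151, 67); the triple product is linear in x with coefficient -20832 and constant term -5103840.
Setting it to zero: x = -245.

-245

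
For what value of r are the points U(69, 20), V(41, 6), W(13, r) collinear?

-8

Collinearity: (W − U) must be parallel to (V − U) = (-28, -14).
Cross-multiplying the components: (r − 20)·(-28) = (-56)·(-14).
Solving gives r = -8.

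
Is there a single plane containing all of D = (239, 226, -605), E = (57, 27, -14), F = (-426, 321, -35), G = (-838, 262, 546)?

Yes

The four points are coplanar iff the 3×3 determinant with rows DE, DF, DG is zero.
Rows: (-182, -199, 591), (-665, 95, 570), (-1077, 36, 1151).
Expanding along the first row: (-182)(88825) − (-199)(-151525) + (591)(78375) = 0.
Zero determinant ⇒ coplanar.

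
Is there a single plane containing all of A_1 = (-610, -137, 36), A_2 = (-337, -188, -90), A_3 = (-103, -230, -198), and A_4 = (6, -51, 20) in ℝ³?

With A_1 as base: A_1A_2 = (273, -51, -126), A_1A_3 = (507, -93, -234), A_1A_4 = (616, 86, -16).
A_1A_3 × A_1A_4 = (21612, -136032, 100890).
A_1A_2 · (A_1A_3 × A_1A_4) = 125568.
Since 125568 ≠ 0, the four points are not coplanar.

No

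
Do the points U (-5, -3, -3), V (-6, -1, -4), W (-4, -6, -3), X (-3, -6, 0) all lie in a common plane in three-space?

Yes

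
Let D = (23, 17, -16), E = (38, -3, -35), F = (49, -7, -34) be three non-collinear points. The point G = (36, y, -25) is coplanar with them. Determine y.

A normal to the plane is n = DE × DF = (-96, -224, 160).
G lies in the plane iff n · DG = 0.
This gives (-224)y + (1120) = 0, so y = 5.

5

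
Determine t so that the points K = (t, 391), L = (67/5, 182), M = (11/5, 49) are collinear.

The three points are collinear iff det[KL; KM] = 0.
This determinant is linear in t: (133)t + (-4123) = 0, so t = 31.

31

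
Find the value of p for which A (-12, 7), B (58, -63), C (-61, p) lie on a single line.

The three points are collinear iff det[AB; AC] = 0.
This determinant is linear in p: (70)p + (-3920) = 0, so p = 56.

56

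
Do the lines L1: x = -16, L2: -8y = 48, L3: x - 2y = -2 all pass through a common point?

No

Intersecting L1 and L2: solving the 2×2 system gives (x, y) = (-16, -6).
Substitute into L3: (1)(-16) + (-2)(-6) = -4.
But L3 requires -2 ≠ -4, so the three lines have no common point.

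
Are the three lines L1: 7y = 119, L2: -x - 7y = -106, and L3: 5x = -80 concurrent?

No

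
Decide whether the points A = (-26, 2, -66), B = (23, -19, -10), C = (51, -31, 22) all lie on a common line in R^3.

AB = (49, -21, 56), AC = (77, -33, 88).
Each component of AC is 11/7 times the corresponding component of AB, so AC = 11/7·AB and the points are collinear.

Yes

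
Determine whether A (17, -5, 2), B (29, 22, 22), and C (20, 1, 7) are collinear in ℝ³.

No

AB = (12, 27, 20), AC = (3, 6, 5).
AB × AC = (15, 0, -9).
The cross product is nonzero, so the points do not lie on one line.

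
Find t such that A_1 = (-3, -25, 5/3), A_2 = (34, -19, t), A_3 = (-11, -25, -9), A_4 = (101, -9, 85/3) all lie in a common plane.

9

Normal to plane A_1A_3A_4: n = (512/3, -896, -128); plane equation n·P = 65024/3.
Requiring n·A_2 = 65024/3: (-128)t + (68480/3) = 65024/3.
So t = 9.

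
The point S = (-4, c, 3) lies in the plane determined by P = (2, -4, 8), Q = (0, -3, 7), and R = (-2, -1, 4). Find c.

0

A normal to the plane is n = PQ × PR = (-1, -4, -2).
S lies in the plane iff n · PS = 0.
This gives (-4)c + (0) = 0, so c = 0.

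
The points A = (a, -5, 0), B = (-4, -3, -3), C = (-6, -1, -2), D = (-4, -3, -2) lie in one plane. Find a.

The points are coplanar iff AB · (AC × AD) = 0.
Expanding, this is linear in a: (-2)a + (-4) = 0.
So a = -2.

-2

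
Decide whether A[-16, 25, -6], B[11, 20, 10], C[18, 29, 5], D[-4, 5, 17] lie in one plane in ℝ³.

No

With A as base: AB = (27, -5, 16), AC = (34, 4, 11), AD = (12, -20, 23).
AC × AD = (312, -650, -728).
AB · (AC × AD) = 26.
Since 26 ≠ 0, the four points are not coplanar.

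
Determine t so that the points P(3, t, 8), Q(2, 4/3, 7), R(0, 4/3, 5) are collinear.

4/3

Collinearity requires PQ × PR = 0; each component is linear in t.
The x-component gives (2)t + (-8/3) = 0, so t = 4/3.
The remaining components then also vanish.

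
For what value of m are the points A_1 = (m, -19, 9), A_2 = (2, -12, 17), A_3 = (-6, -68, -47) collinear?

1

Collinearity requires A_1A_2 × A_1A_3 = 0; each component is linear in m.
The y-component gives (-64)m + (64) = 0, so m = 1.
The remaining components then also vanish.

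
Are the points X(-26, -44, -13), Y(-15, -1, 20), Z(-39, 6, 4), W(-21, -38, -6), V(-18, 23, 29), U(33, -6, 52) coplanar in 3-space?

The plane through X, Y, Z has normal n = XY × XZ = (-919, -616, 1109) and equation n·P = 36581.
Checking the remaining points: n·W = 36053, n·V = 34535, n·U = 31037.
Since n·W = 36053 ≠ 36581, W is off the plane and the points are not all coplanar.

No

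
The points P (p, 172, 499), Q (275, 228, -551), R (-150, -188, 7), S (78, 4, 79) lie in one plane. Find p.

Coplanarity ⇔ det[PQ; PR; PS] = 0.
Expanding, this is linear in p: (137088)p + (-42771456) = 0.
So p = 312.

312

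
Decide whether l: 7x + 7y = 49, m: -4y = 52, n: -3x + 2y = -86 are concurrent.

Yes

Intersecting l and m: solving the 2×2 system gives (x, y) = (20, -13).
Substitute into n: (-3)(20) + (2)(-13) = -86.
This equals -86, so (20, -13) lies on all three lines and they are concurrent.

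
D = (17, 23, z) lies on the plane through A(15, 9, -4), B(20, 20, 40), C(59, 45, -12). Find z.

76

A normal to the plane is n = AB × AC = (-1672, 1976, -304).
D lies in the plane iff n · AD = 0.
This gives (-304)z + (23104) = 0, so z = 76.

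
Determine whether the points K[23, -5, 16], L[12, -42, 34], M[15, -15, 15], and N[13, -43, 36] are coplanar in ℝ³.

Yes

With K as base: KL = (-11, -37, 18), KM = (-8, -10, -1), KN = (-10, -38, 20).
KM × KN = (-238, 170, 204).
KL · (KM × KN) = 0.
The scalar triple product vanishes, so the four points are coplanar.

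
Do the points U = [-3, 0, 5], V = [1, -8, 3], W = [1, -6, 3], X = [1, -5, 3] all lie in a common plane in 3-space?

The four points are coplanar iff the 3×3 determinant with rows UV, UW, UX is zero.
Rows: (4, -8, -2), (4, -6, -2), (4, -5, -2).
Expanding along the first row: (4)(2) − (-8)(0) + (-2)(4) = 0.
Zero determinant ⇒ coplanar.

Yes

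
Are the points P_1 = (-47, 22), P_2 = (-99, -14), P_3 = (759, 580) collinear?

Yes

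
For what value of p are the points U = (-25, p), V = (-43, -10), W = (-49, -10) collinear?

The three points are collinear iff det[UV; UW] = 0.
This determinant is linear in p: (-6)p + (-60) = 0, so p = -10.

-10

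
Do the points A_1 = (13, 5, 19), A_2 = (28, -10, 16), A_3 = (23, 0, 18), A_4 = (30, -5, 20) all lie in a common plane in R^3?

The four points are coplanar iff the 3×3 determinant with rows A_1A_2, A_1A_3, A_1A_4 is zero.
Rows: (15, -15, -3), (10, -5, -1), (17, -10, 1).
Expanding along the first row: (15)(-15) − (-15)(27) + (-3)(-15) = 225.
Nonzero ⇒ not coplanar.

No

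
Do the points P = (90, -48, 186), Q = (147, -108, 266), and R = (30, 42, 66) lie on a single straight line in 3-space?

PQ = (57, -60, 80), PR = (-60, 90, -120).
PQ × PR = (0, 2040, 1530).
The cross product is nonzero, so the points do not lie on one line.

No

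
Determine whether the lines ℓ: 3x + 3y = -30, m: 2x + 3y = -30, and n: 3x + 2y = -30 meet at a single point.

No

Lines aᵢx + bᵢy = cᵢ with pairwise distinct directions are concurrent exactly when det[aᵢ bᵢ cᵢ] = 0.
Here the determinant is -30.
Nonzero, so no common point exists.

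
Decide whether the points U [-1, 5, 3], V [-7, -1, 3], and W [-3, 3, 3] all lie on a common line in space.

Yes

UV = (-6, -6, 0), UW = (-2, -2, 0).
UV × UW = (0, 0, 0).
The cross product vanishes, so the three points are collinear.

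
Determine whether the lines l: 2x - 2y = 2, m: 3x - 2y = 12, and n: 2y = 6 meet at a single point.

Lines aᵢx + bᵢy = cᵢ with pairwise distinct directions are concurrent exactly when det[aᵢ bᵢ cᵢ] = 0.
Here the determinant is -24.
Nonzero, so no common point exists.

No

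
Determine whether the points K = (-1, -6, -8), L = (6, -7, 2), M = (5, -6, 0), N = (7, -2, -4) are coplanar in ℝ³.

A normal to the plane through K, L, M is n = KL × KM = (-8, 4, 6).
The plane has equation n·P = -64. For N: n·N = -88.
-88 ≠ -64, so N is off the plane.

No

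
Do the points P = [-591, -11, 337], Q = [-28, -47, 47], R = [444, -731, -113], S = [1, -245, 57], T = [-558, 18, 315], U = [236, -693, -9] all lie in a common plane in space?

The plane through P, Q, R has normal n = PQ × PR = (-192600, -46800, -368100) and equation n·X = -9708300.
Checking the remaining points: n·S = -9708300, n·T = -9323100, n·U = -9708300.
Since n·T = -9323100 ≠ -9708300, T is off the plane and the points are not all coplanar.

No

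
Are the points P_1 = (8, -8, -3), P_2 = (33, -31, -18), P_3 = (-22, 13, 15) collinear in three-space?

No

P_1P_2 = (25, -23, -15), P_1P_3 = (-30, 21, 18).
P_1P_2 × P_1P_3 = (-99, 0, -165).
The cross product is nonzero, so the points do not lie on one line.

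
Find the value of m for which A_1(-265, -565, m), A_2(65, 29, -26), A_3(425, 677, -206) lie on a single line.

Collinearity requires A_1A_2 × A_1A_3 = 0; each component is linear in m.
The x-component gives (648)m + (-90072) = 0, so m = 139.
The remaining components then also vanish.

139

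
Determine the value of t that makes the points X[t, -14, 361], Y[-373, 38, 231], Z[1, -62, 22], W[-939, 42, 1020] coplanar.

-347

Coplanarity ⇔ det[XY; XZ; XW] = 0.
Expanding, this is linear in t: (78064)t + (27088208) = 0.
So t = -347.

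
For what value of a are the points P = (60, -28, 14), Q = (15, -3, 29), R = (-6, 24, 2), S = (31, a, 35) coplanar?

-17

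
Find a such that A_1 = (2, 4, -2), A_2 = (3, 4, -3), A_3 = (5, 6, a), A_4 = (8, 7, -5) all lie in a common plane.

-3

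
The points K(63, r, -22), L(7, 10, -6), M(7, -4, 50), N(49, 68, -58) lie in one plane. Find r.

Coplanarity ⇔ det[KL; KM; KN] = 0.
Expanding, this is linear in r: (-2352)r + (174048) = 0.
So r = 74.

74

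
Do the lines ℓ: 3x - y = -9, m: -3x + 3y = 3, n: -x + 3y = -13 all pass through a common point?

Lines aᵢx + bᵢy = cᵢ with pairwise distinct directions are concurrent exactly when det[aᵢ bᵢ cᵢ] = 0.
Here the determinant is -48.
Nonzero, so no common point exists.

No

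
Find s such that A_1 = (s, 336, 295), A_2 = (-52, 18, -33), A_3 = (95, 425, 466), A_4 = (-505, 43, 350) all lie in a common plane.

The points are coplanar iff A_1A_2 · (A_1A_3 × A_1A_4) = 0.
Expanding, this is linear in s: (-143406)s + (20650464) = 0.
So s = 144.

144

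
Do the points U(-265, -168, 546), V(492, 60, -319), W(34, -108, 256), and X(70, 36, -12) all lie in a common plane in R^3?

No

The four points are coplanar iff the 3×3 determinant with rows UV, UW, UX is zero.
Rows: (757, 228, -865), (299, 60, -290), (335, 204, -558).
Expanding along the first row: (757)(25680) − (228)(-69692) + (-865)(40896) = -45504.
Nonzero ⇒ not coplanar.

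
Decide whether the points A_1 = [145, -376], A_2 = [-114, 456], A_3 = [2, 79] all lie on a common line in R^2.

No

A_1A_2 = (-259, 832), A_1A_3 = (-143, 455).
det[A_1A_2; A_1A_3] = (-259)(455) − (832)(-143) = 1131.
The determinant is nonzero, so they are not collinear.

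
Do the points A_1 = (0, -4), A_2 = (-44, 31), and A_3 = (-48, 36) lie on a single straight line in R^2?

No

A_1A_2 = (-44, 35), A_1A_3 = (-48, 40).
If collinear, A_1A_3 would be a scalar multiple of A_1A_2. But (-44)·(40) ≠ (35)·(-48) (difference -80), so they are not parallel; the points are not collinear.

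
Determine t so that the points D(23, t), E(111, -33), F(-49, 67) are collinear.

22

The three points are collinear iff det[DE; DF] = 0.
This determinant is linear in t: (-160)t + (3520) = 0, so t = 22.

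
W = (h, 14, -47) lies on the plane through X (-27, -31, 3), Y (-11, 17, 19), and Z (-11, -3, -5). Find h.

13

Coplanarity requires XY · (XZ × XW) = 0.
XY = (16, 48, 16), XZ = (16, 28, -8); the triple product is linear in h with coefficient -832 and constant term 10816.
Setting it to zero: h = 13.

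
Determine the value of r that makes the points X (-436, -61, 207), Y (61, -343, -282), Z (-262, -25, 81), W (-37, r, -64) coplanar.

75

Coplanarity ⇔ det[XY; XZ; XW] = 0.
Expanding, this is linear in r: (-22464)r + (1684800) = 0.
So r = 75.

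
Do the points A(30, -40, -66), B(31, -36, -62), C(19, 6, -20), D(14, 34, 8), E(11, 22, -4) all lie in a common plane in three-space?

Yes

The plane through A, B, C has normal n = AB × AC = (0, -90, 90) and equation n·P = -2340.
Checking the remaining points: n·D = -2340, n·E = -2340.
All equal -2340, so all 5 points lie in one plane.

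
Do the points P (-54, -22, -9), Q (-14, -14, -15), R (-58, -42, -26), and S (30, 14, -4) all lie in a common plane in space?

Yes

With P as base: PQ = (40, 8, -6), PR = (-4, -20, -17), PS = (84, 36, 5).
PR × PS = (512, -1408, 1536).
PQ · (PR × PS) = 0.
The scalar triple product vanishes, so the four points are coplanar.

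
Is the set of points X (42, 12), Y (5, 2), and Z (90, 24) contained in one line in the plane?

XY = (-37, -10), XZ = (48, 12).
det[XY; XZ] = (-37)(12) − (-10)(48) = 36.
The determinant is nonzero, so they are not collinear.

No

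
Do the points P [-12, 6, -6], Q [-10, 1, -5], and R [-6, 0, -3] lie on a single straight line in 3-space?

PQ = (2, -5, 1), PR = (6, -6, 3).
Comparing components 2 and 3: (-5)(3) − (1)(-6) = -9 ≠ 0, so PQ and PR are not parallel and the points are not collinear.

No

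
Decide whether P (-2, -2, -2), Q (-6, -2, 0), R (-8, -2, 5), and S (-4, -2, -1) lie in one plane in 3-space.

With P as base: PQ = (-4, 0, 2), PR = (-6, 0, 7), PS = (-2, 0, 1).
PR × PS = (0, -8, 0).
PQ · (PR × PS) = 0.
The scalar triple product vanishes, so the four points are coplanar.

Yes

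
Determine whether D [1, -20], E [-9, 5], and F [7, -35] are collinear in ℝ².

DE = (-10, 25), DF = (6, -15).
Checking proportionality: DF = -3/5·DE, so the vectors are parallel and the points are collinear.

Yes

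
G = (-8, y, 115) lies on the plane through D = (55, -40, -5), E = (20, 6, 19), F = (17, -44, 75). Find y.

-34

Coplanarity requires DE · (DF × DG) = 0.
DE = (-35, 46, 24), DF = (-38, -4, 80); the triple product is linear in y with coefficient 1888 and constant term 64192.
Setting it to zero: y = -34.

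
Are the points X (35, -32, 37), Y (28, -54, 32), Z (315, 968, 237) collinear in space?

No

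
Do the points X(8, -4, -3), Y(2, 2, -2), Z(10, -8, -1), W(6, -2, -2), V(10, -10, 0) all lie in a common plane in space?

No

The plane through X, Y, Z has normal n = XY × XZ = (16, 14, 12) and equation n·P = 36.
Checking the remaining points: n·W = 44, n·V = 20.
Since n·W = 44 ≠ 36, W is off the plane and the points are not all coplanar.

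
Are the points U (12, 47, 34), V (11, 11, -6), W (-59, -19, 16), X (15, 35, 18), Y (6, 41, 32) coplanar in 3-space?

The plane through U, V, W has normal n = UV × UW = (-1992, 2822, -2490) and equation n·P = 24070.
Checking the remaining points: n·X = 24070, n·Y = 24070.
All equal 24070, so all 5 points lie in one plane.

Yes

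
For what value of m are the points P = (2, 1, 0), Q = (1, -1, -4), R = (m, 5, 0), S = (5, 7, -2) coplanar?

4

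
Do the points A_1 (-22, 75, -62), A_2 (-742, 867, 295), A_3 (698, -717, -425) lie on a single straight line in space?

No

A_1A_2 = (-720, 792, 357), A_1A_3 = (720, -792, -363).
A_1A_2 × A_1A_3 = (-4752, -4320, 0).
The cross product is nonzero, so the points do not lie on one line.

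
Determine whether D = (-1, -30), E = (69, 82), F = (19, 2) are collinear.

Yes

DE = (70, 112), DF = (20, 32).
Checking proportionality: DF = 2/7·DE, so the vectors are parallel and the points are collinear.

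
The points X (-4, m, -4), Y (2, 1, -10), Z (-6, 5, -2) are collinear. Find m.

Collinearity requires XY × XZ = 0; each component is linear in m.
The x-component gives (-8)m + (32) = 0, so m = 4.
The remaining components then also vanish.

4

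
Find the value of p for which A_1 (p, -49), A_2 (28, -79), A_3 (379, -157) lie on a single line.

The three points are collinear iff det[A_1A_2; A_1A_3] = 0.
This determinant is linear in p: (78)p + (8346) = 0, so p = -107.

-107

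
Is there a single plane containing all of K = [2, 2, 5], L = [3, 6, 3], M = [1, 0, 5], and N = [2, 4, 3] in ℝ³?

Yes

The four points are coplanar iff the 3×3 determinant with rows KL, KM, KN is zero.
Rows: (1, 4, -2), (-1, -2, 0), (0, 2, -2).
Expanding along the first row: (1)(4) − (4)(2) + (-2)(-2) = 0.
Zero determinant ⇒ coplanar.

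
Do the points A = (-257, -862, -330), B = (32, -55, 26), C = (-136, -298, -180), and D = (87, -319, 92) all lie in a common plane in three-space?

Yes

With A as base: AB = (289, 807, 356), AC = (121, 564, 150), AD = (344, 543, 422).
AC × AD = (156558, 538, -128313).
AB · (AC × AD) = 0.
The scalar triple product vanishes, so the four points are coplanar.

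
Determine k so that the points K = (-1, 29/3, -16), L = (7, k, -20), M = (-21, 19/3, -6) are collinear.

Collinearity requires KL × KM = 0; each component is linear in k.
The x-component gives (10)k + (-110) = 0, so k = 11.
The remaining components then also vanish.

11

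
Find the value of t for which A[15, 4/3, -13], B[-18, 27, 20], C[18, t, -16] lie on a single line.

-1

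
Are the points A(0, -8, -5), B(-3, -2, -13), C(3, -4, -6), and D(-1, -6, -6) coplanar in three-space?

The four points are coplanar iff the 3×3 determinant with rows AB, AC, AD is zero.
Rows: (-3, 6, -8), (3, 4, -1), (-1, 2, -1).
Expanding along the first row: (-3)(-2) − (6)(-4) + (-8)(10) = -50.
Nonzero ⇒ not coplanar.

No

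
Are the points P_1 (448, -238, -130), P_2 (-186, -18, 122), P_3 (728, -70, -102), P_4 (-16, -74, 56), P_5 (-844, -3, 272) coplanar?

The plane through P_1, P_2, P_3 has normal n = P_1P_2 × P_1P_3 = (-36176, 88312, -168112) and equation n·P = -15370544.
Checking the remaining points: n·P_4 = -15370544, n·P_5 = -15458856.
Since n·P_5 = -15458856 ≠ -15370544, P_5 is off the plane and the points are not all coplanar.

No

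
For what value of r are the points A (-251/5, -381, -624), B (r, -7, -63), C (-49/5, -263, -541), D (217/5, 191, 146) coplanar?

-5

Normal to plane ACD: n = (43384, -116696/5, 12064); plane equation n·P = -4067888/5.
Requiring n·B = -4067888/5: (43384)r + (-2983288/5) = -4067888/5.
So r = -5.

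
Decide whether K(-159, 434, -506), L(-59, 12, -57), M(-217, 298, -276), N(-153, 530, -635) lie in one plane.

No

A normal to the plane through K, L, M is n = KL × KM = (-35996, -49042, -38076).
The plane has equation n·P = 3705592. For N: n·N = 3693388.
3693388 ≠ 3705592, so N is off the plane.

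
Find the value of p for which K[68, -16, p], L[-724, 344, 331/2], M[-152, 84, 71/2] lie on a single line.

Collinearity requires KL × KM = 0; each component is linear in p.
The x-component gives (-260)p + (-3770) = 0, so p = -29/2.
The remaining components then also vanish.

-29/2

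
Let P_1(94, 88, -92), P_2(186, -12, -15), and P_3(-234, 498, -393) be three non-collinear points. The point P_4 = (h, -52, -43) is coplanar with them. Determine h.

The plane through P_1, P_2, P_3 has equation −1470x + 2436y + 4920z = -376452.
Substituting P_4: (-1470)h + (-338232) = -376452, so h = 26.

26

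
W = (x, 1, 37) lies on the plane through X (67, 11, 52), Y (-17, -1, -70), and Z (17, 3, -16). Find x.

A normal to the plane is n = XY × XZ = (-160, 388, 72).
W lies in the plane iff n · XW = 0.
This gives (-160)x + (5760) = 0, so x = 36.

36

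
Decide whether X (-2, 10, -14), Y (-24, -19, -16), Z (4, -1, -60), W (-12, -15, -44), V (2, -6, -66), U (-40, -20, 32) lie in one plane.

The plane through X, Y, Z has normal n = XY × XZ = (1312, -1024, 416) and equation n·P = -18688.
Checking the remaining points: n·W = -18688, n·V = -18688, n·U = -18688.
All equal -18688, so all 6 points lie in one plane.

Yes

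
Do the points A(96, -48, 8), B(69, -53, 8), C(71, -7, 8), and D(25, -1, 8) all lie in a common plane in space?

Yes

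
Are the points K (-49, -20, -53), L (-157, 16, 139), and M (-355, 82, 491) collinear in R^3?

KL = (-108, 36, 192), KM = (-306, 102, 544).
KL × KM = (0, 0, 0).
The cross product vanishes, so the three points are collinear.

Yes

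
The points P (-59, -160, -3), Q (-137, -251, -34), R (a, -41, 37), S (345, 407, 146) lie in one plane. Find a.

The points are coplanar iff PQ · (PR × PS) = 0.
Expanding, this is linear in a: (-4018)a + (168756) = 0.
So a = 42.

42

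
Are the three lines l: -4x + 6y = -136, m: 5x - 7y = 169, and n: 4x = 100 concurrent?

No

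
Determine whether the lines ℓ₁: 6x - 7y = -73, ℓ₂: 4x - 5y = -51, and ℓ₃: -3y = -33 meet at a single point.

The three lines meet at one point iff the augmented coefficient matrix [aᵢ bᵢ cᵢ] has rank < 3, i.e. its determinant vanishes.
Here the determinant is 24.
Nonzero, so no common point exists.

No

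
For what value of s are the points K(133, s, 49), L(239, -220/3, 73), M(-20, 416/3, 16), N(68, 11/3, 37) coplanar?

The points are coplanar iff KL · (KM × KN) = 0.
Expanding, this is linear in s: (-423)s + (16638) = 0.
So s = 118/3.

118/3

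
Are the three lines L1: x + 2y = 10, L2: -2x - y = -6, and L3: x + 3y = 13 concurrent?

The three lines meet at one point iff the augmented coefficient matrix [aᵢ bᵢ cᵢ] has rank < 3, i.e. its determinant vanishes.
Here the determinant is -5.
Nonzero, so no common point exists.

No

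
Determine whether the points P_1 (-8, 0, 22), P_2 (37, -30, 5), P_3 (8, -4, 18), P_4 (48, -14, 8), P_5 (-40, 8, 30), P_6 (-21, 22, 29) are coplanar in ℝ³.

The plane through P_1, P_2, P_3 has normal n = P_1P_2 × P_1P_3 = (52, -92, 300) and equation n·P = 6184.
Checking the remaining points: n·P_4 = 6184, n·P_5 = 6184, n·P_6 = 5584.
Since n·P_6 = 5584 ≠ 6184, P_6 is off the plane and the points are not all coplanar.

No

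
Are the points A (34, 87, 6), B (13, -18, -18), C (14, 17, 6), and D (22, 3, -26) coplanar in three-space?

Yes

With A as base: AB = (-21, -105, -24), AC = (-20, -70, 0), AD = (-12, -84, -32).
AC × AD = (2240, -640, 840).
AB · (AC × AD) = 0.
The scalar triple product vanishes, so the four points are coplanar.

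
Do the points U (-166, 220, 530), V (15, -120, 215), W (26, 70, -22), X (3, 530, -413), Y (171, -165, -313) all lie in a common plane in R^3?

Yes

The plane through U, V, W has normal n = UV × UW = (140430, 39432, 38130) and equation n·P = 5572560.
Checking the remaining points: n·X = 5572560, n·Y = 5572560.
All equal 5572560, so all 5 points lie in one plane.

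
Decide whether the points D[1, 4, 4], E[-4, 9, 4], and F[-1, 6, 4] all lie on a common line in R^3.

Yes

DE = (-5, 5, 0), DF = (-2, 2, 0).
Each component of DF is 2/5 times the corresponding component of DE, so DF = 2/5·DE and the points are collinear.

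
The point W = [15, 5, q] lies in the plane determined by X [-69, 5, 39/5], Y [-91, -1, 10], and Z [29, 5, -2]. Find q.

A normal to the plane is n = XY × XZ = (294/5, 0, 588).
W lies in the plane iff n · XW = 0.
This gives (588)q + (1764/5) = 0, so q = -3/5.

-3/5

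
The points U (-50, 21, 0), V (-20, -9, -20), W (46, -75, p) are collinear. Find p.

-64

Collinearity requires UV × UW = 0; each component is linear in p.
The x-component gives (-30)p + (-1920) = 0, so p = -64.
The remaining components then also vanish.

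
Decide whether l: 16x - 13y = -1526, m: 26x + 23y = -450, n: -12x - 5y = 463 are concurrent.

Lines aᵢx + bᵢy = cᵢ with pairwise distinct directions are concurrent exactly when det[aᵢ bᵢ cᵢ] = 0.
Here the determinant is -2118.
Nonzero, so no common point exists.

No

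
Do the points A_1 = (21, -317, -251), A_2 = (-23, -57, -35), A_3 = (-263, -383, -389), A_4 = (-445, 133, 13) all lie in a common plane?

Yes

A normal to the plane through A_1, A_2, A_3 is n = A_1A_2 × A_1A_3 = (-21624, -67416, 76744).
The plane has equation n·P = 1654024. For A_4: n·A_4 = 1654024.
Equal, so A_4 lies in the plane and all four are coplanar.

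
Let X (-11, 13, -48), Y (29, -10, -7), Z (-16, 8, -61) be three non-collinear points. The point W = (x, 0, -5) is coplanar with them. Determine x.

The plane through X, Y, Z has equation 504x + 315y − 315z = 13671.
Substituting W: (504)x + (1575) = 13671, so x = 24.

24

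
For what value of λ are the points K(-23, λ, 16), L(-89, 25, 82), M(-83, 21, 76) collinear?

-19

Direction LM = (6, -4, -6). From the x-coordinate of K, the parameter along the line is τ = (-23 − (-89))/6 = 11.
Then λ = 25 + 11·(-4) = -19.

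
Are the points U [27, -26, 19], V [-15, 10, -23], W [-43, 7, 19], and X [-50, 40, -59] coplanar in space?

No

With U as base: UV = (-42, 36, -42), UW = (-70, 33, 0), UX = (-77, 66, -78).
UW × UX = (-2574, -5460, -2079).
UV · (UW × UX) = -1134.
Since -1134 ≠ 0, the four points are not coplanar.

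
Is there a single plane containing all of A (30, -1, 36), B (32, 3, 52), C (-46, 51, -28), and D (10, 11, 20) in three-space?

No

A normal to the plane through A, B, C is n = AB × AC = (-1088, -1088, 408).
The plane has equation n·P = -16864. For D: n·D = -14688.
-14688 ≠ -16864, so D is off the plane.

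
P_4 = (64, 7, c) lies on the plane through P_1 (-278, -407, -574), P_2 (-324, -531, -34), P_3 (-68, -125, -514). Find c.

-74

The plane through P_1, P_2, P_3 has equation −159720x + 116160y + 13068z = -10375992.
Substituting P_4: (13068)c + (-9408960) = -10375992, so c = -74.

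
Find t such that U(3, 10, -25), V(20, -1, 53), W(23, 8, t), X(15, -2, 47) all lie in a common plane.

The points are coplanar iff UV · (UW × UX) = 0.
Expanding, this is linear in t: (72)t + (-1656) = 0.
So t = 23.

23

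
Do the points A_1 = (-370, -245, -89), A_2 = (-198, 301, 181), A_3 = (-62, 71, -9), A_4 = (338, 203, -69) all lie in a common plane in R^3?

With A_1 as base: A_1A_2 = (172, 546, 270), A_1A_3 = (308, 316, 80), A_1A_4 = (708, 448, 20).
A_1A_3 × A_1A_4 = (-29520, 50480, -85744).
A_1A_2 · (A_1A_3 × A_1A_4) = -666240.
Since -666240 ≠ 0, the four points are not coplanar.

No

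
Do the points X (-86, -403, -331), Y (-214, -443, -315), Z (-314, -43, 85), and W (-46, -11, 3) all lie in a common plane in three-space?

The four points are coplanar iff the 3×3 determinant with rows XY, XZ, XW is zero.
Rows: (-128, -40, 16), (-228, 360, 416), (40, 392, 334).
Expanding along the first row: (-128)(-42832) − (-40)(-92792) + (16)(-103776) = 110400.
Nonzero ⇒ not coplanar.

No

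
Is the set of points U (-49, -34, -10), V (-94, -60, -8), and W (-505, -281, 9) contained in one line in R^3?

No

UV = (-45, -26, 2), UW = (-456, -247, 19).
Comparing components 3 and 1: (2)(-456) − (-45)(19) = -57 ≠ 0, so UV and UW are not parallel and the points are not collinear.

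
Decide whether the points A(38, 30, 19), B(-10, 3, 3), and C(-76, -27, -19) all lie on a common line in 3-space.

No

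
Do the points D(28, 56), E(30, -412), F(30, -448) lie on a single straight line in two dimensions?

DE = (2, -468), DF = (2, -504).
If collinear, DF would be a scalar multiple of DE. But (2)·(-504) ≠ (-468)·(2) (difference -72), so they are not parallel; the points are not collinear.

No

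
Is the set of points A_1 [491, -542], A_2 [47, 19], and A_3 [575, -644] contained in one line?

A_1A_2 = (-444, 561), A_1A_3 = (84, -102).
Twice the signed area of △A_1A_2A_3 is (-444)(-102) − (561)(84) = -1836.
The area is nonzero, so the three points are not collinear.

No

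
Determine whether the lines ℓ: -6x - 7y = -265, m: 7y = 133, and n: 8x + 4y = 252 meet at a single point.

Intersecting ℓ and m: solving the 2×2 system gives (x, y) = (22, 19).
Substitute into n: (8)(22) + (4)(19) = 252.
This equals 252, so (22, 19) lies on all three lines and they are concurrent.

Yes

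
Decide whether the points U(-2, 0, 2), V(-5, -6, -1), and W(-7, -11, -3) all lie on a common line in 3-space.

No

UV = (-3, -6, -3), UW = (-5, -11, -5).
Comparing components 2 and 3: (-6)(-5) − (-3)(-11) = -3 ≠ 0, so UV and UW are not parallel and the points are not collinear.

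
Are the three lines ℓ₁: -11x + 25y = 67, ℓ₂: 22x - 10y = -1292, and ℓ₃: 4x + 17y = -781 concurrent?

The three lines meet at one point iff the augmented coefficient matrix [aᵢ bᵢ cᵢ] has rank < 3, i.e. its determinant vanishes.
Here the determinant is 574.
Nonzero, so no common point exists.

No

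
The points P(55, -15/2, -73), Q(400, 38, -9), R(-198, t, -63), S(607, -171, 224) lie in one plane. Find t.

-110

Coplanarity ⇔ det[PQ; PR; PS] = 0.
Expanding, this is linear in t: (67137)t + (7385070) = 0.
So t = -110.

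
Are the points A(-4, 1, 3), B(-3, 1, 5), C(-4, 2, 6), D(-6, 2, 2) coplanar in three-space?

Yes

A normal to the plane through A, B, C is n = AB × AC = (-2, -3, 1).
The plane has equation n·P = 8. For D: n·D = 8.
Equal, so D lies in the plane and all four are coplanar.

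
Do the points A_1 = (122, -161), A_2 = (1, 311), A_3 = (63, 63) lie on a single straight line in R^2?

A_1A_2 = (-121, 472), A_1A_3 = (-59, 224).
det[A_1A_2; A_1A_3] = (-121)(224) − (472)(-59) = 744.
The determinant is nonzero, so they are not collinear.

No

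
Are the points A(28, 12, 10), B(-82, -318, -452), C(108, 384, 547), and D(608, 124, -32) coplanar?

No

With A as base: AB = (-110, -330, -462), AC = (80, 372, 537), AD = (580, 112, -42).
AC × AD = (-75768, 314820, -206800).
AB · (AC × AD) = -14520.
Since -14520 ≠ 0, the four points are not coplanar.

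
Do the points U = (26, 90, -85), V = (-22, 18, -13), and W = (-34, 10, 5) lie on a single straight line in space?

No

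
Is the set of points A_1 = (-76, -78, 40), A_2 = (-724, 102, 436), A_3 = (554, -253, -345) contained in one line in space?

Yes

A_1A_2 = (-648, 180, 396), A_1A_3 = (630, -175, -385).
A_1A_2 × A_1A_3 = (0, 0, 0).
The cross product vanishes, so the three points are collinear.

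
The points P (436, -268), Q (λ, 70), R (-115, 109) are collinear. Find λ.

The three points are collinear iff det[PQ; PR] = 0.
This determinant is linear in λ: (377)λ + (21866) = 0, so λ = -58.

-58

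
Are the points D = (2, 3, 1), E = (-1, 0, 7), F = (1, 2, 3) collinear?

DE = (-3, -3, 6), DF = (-1, -1, 2).
Each component of DF is 1/3 times the corresponding component of DE, so DF = 1/3·DE and the points are collinear.

Yes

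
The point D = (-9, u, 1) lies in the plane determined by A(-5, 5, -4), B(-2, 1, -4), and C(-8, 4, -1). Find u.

2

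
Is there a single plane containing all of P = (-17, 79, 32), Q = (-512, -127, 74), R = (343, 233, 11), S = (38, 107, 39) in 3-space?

Yes

The four points are coplanar iff the 3×3 determinant with rows PQ, PR, PS is zero.
Rows: (-495, -206, 42), (360, 154, -21), (55, 28, 7).
Expanding along the first row: (-495)(1666) − (-206)(3675) + (42)(1610) = 0.
Zero determinant ⇒ coplanar.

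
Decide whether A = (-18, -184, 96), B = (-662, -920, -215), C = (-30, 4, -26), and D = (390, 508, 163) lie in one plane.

Yes

The four points are coplanar iff the 3×3 determinant with rows AB, AC, AD is zero.
Rows: (-644, -736, -311), (-12, 188, -122), (408, 692, 67).
Expanding along the first row: (-644)(97020) − (-736)(48972) + (-311)(-85008) = 0.
Zero determinant ⇒ coplanar.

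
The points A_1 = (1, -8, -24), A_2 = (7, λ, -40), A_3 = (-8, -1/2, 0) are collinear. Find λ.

-13

Direction A_1A_3 = (-9, 15/2, 24). From the x-coordinate of A_2, the parameter along the line is τ = (7 − 1)/(-9) = -2/3.
Then λ = (-8) + (-2/3)·(15/2) = -13.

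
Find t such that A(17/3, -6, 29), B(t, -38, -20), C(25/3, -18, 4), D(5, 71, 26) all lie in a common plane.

11

The points are coplanar iff AB · (AC × AD) = 0.
Expanding, this is linear in t: (1961)t + (-21571) = 0.
So t = 11.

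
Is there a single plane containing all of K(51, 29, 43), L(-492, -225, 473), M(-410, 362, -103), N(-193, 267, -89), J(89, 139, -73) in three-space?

No

The plane through K, L, M has normal n = KL × KM = (-106106, -277508, -297913) and equation n·P = -26269397.
Checking the remaining points: n·N = -27101921, n·J = -26269397.
Since n·N = -27101921 ≠ -26269397, N is off the plane and the points are not all coplanar.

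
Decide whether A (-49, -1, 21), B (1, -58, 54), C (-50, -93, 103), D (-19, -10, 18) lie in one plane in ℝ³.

A normal to the plane through A, B, C is n = AB × AC = (-1638, -4133, -4657).
The plane has equation n·P = -13402. For D: n·D = -11374.
-11374 ≠ -13402, so D is off the plane.

No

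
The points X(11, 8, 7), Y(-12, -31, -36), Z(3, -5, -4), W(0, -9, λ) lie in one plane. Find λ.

-2

Coplanarity ⇔ det[XY; XZ; XW] = 0.
Expanding, this is linear in λ: (-13)λ + (-26) = 0.
So λ = -2.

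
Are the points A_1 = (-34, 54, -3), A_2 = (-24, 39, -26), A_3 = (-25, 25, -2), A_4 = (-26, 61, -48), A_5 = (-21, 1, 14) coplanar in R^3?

Yes

The plane through A_1, A_2, A_3 has normal n = A_1A_2 × A_1A_3 = (-682, -217, -155) and equation n·P = 11935.
Checking the remaining points: n·A_4 = 11935, n·A_5 = 11935.
All equal 11935, so all 5 points lie in one plane.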